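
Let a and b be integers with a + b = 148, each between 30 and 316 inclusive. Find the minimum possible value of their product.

3540

For a fixed sum, ab is smallest when a and b are as far apart as possible.
At the endpoint a = 30, b = 148 − 30 = 118, so ab = 30 × 118 = 3540.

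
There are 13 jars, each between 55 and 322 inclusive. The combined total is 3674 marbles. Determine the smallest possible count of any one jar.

To make one jar as small as possible, make the other 12 as large as possible.
The other 12 can take up 12 × 322 = 3864 ≥ 3674 − 55, so one jar can sit at its floor of 55.
Achievable: one at 55 and the other 12 totalling 3619, which fits since 12 × 55 ≤ 3619 ≤ 12 × 322.

55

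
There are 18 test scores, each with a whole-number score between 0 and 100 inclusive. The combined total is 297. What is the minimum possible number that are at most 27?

8

Each value above 27 is at least 28, contributing at least 28 − 0 = 28 above the floor 0.
The sum exceeds the floor total 0 by 297, so at most ⌊297/28⌋ = 10 exceed 27, and at least 8 are ≤ 27.
Exactly 8 works: 8 values at 0 and 10 at 28 total 280; raise one of the low values by 17 (still ≤ 27) to hit 297.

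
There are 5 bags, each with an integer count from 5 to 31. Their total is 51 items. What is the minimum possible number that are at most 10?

Each value above 10 is at least 11, contributing at least 11 − 5 = 6 above the floor 5.
The sum exceeds the floor total 25 by 26, so at most ⌊26/6⌋ = 4 exceed 10, and at least 1 are ≤ 10.
Exactly 1 works: 1 value at 5 and 4 at 11 total 49; raise one of the low values by 2 (still ≤ 10) to hit 51.

1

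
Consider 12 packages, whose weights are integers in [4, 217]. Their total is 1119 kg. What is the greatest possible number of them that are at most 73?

Suppose k of them are at most 73. Those contribute at most 73 each and the rest at most 217 each.
So the total is at most 73k + 217(12 − k) = 2604 − 144k. This must still be ≥ 1119, so k ≤ 10.
k = 10 is achieved by 10 values at 73 and 2 at 217, total 1164; lower one of the 217's by 45 (still > 73) to reach 1119.

10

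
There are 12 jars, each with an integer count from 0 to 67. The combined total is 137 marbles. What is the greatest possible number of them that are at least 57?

Suppose k of them are at least 57. Those contribute at least 57 each and the other 12 − k at least 0 each.
So the total is at least 57k + 0(12 − k) = 0 + 57k. This must be ≤ 137, giving k ≤ 2.
k = 2 is achieved by 2 values at 57 and 10 at 0, total 114; add 23 to one value (staying below 57) to reach 137.

2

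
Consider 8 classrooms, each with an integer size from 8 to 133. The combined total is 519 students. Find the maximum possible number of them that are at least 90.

Suppose k of them are at least 90. Those contribute at least 90 each and the other 8 − k at least 8 each.
So the total is at least 90k + 8(8 − k) = 64 + 82k. This must be ≤ 519, giving k ≤ 5.
k = 5 is achieved by 5 values at 90 and 3 at 8, total 474; add 45 to one value (staying below 90) to reach 519.

5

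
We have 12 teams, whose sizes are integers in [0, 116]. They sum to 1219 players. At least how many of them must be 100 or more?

2

If only k of them are at least 100, the other 12 − k are at most 99, so the total is at most k·116 + (12 − k)·99.
This must reach 1219, so k·116 + (12 − k)·99 ≥ 1219, giving k ≥ 2.
Exactly 2 works: 2 values at 116 and 10 at 99 total 1222; lower one of the high values by 3 (still ≥ 100) to hit 1219.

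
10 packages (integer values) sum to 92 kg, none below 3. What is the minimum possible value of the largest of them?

The average is 92/10 > 9, so not all 10 can be 9 or less; the largest is ≥ 10.
Achievable: 2 of them at 10 and 8 at 9 total 92.

10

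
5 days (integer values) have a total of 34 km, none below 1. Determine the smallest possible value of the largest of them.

If every one of the 5 were at most 6, the total would be at most 5 × 6 = 30 < 34.
Taking 1 copy of 6 and 4 copies of 7 gives exactly 34, so 7 is attained.

7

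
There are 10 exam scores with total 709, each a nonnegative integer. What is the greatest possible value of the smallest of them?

70

If every one of the 10 were at least 71, the total would be at least 10 × 71 = 710 > 709.
Taking 1 copy of 70 and 9 copies of 71 gives exactly 709, so 70 is attained.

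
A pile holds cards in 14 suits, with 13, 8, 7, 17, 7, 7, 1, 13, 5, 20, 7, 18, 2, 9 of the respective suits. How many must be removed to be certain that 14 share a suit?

119

In the worst case you take as many as possible of each suit without reaching 14: 13 + 8 + 7 + 13 + 7 + 7 + 1 + 13 + 5 + 13 + 7 + 13 + 2 + 9 = 118.
The next one must give 14 of some suit, so 118 + 1 = 119.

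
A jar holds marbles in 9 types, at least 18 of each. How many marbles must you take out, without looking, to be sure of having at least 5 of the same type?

In the worst case you draw 4 of each of the 9 types: 9 × 4 = 36.
One more forces 5 of some type, so 36 + 1 = 37.

37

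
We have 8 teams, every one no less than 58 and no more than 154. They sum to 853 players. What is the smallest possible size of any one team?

58

Minimizing one value means maximizing the remaining 7.
The other 7 can take up 7 × 154 = 1078 ≥ 853 − 58, so one team can sit at its floor of 58.
Achievable: one at 58 and the other 7 totalling 795, which fits since 7 × 58 ≤ 795 ≤ 7 × 154.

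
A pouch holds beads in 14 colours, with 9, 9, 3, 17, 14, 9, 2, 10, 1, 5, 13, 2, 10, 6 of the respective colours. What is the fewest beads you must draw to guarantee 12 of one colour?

In the worst case you take as many as possible of each colour without reaching 12: 9 + 9 + 3 + 11 + 11 + 9 + 2 + 10 + 1 + 5 + 11 + 2 + 10 + 6 = 99.
The next one must give 12 of some colour, so 99 + 1 = 100.

100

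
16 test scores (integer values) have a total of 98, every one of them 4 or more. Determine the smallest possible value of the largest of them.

If every one of the 16 were at most 6, the total would be at most 16 × 6 = 96 < 98.
Achievable: 2 of them at 7 and 14 at 6 total 98.

7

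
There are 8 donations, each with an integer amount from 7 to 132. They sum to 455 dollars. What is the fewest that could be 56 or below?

1

Each value above 56 is at least 57, contributing at least 57 − 7 = 50 above the floor 7.
The sum exceeds the floor total 56 by 399, so at most ⌊399/50⌋ = 7 exceed 56, and at least 1 are ≤ 56.
Exactly 1 works: 1 value at 7 and 7 at 57 total 406; raise one of the low values by 49 (still ≤ 56) to hit 455.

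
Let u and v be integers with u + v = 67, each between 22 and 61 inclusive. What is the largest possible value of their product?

With u + v fixed, uv peaks when the two are closest together.
Taking u = 33 and v = 34 (both in [22, 61]) gives uv = 1122.

1122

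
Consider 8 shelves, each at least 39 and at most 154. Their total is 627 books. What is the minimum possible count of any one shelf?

To make one shelf as small as possible, make the other 7 as large as possible.
The other 7 can take up 7 × 154 = 1078 ≥ 627 − 39, so one shelf can sit at its floor of 39.
Achievable: one at 39 and the other 7 totalling 588, which fits since 7 × 39 ≤ 588 ≤ 7 × 154.

39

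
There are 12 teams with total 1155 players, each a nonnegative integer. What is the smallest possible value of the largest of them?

97

The average is 1155/12 > 96, so not all 12 can be 96 or less; the largest is ≥ 97.
Equality holds with 3 values of 97 and 9 values of 96.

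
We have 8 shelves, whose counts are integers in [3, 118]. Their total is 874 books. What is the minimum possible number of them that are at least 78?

If only k of them are at least 78, the other 8 − k are at most 77, so the total is at most k·118 + (8 − k)·77.
This must reach 874, so k·118 + (8 − k)·77 ≥ 874, giving k ≥ 7.
Exactly 7 works: 7 values at 118 and 1 at 77 total 903; lower one of the high values by 29 (still ≥ 78) to hit 874.

7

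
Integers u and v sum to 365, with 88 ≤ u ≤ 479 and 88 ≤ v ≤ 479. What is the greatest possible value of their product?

33306

uv = u(365 − u) is maximized when u is as near 365/2 as the bounds allow.
Taking u = 182 and v = 183 (both in [88, 479]) gives uv = 33306.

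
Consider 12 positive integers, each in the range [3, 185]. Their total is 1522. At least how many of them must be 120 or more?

2

Suppose at most 12 − j of them reach 120; then j values are ≤ 119 and the rest ≤ 185.
The total is then ≤ 119·j + 185·(12 − j) = 2220 − 66j. For this to be ≥ 1522 we need j ≤ 10, so at least 12 − 10 = 2 must reach 120.
Exactly 2 works: 2 values at 185 and 10 at 119 total 1560; lower one of the high values by 38 (still ≥ 120) to hit 1522.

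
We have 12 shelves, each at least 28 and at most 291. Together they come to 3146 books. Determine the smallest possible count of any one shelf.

To make one shelf as small as possible, make the other 11 as large as possible.
The other 11 can take up 11 × 291 = 3201 ≥ 3146 − 28, so one shelf can sit at its floor of 28.
Achievable: one at 28 and the other 11 totalling 3118, which fits since 11 × 28 ≤ 3118 ≤ 11 × 291.

28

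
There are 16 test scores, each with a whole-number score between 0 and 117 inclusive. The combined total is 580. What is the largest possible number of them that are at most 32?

Each value at 32 or below falls at least 117 − 32 = 85 short of the ceiling 117.
The ceiling total is 16 × 117 = 1872, and we need 580, so at most ⌊(1872 − 580)/85⌋ = 15 can be that low.
k = 15 is achieved by 15 values at 32 and 1 at 117, total 597; lower one of the 117's by 17 (still > 32) to reach 580.

15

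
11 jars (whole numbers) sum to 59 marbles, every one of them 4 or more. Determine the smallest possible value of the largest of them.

6

The average is 59/11 > 5, so not all 11 can be 5 or less; the largest is ≥ 6.
Equality holds with 4 values of 6 and 7 values of 5.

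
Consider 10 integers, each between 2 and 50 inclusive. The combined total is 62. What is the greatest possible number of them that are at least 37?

1

Suppose k of them are at least 37. Those contribute at least 37 each and the other 10 − k at least 2 each.
So the total is at least 37k + 2(10 − k) = 20 + 35k. This must be ≤ 62, giving k ≤ 1.
k = 1 is achieved by 1 value at 37 and 9 at 2, total 55; add 7 to one value (staying below 37) to reach 62.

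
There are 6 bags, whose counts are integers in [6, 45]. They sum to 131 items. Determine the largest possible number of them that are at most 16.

Suppose k of them are at most 16. Those contribute at most 16 each and the rest at most 45 each.
So the total is at most 16k + 45(6 − k) = 270 − 29k. This must still be ≥ 131, so k ≤ 4.
k = 4 is achieved by 4 values at 16 and 2 at 45, total 154; lower one of the 45's by 23 (still > 16) to reach 131.

4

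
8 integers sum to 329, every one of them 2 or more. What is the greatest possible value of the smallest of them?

If every one of the 8 were at least 42, the total would be at least 8 × 42 = 336 > 329.
Equality holds with 7 values of 41 and 1 value of 42.

41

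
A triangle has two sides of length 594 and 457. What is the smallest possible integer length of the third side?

The third side must exceed |594 − 457| = 137.
The smallest integer above 137 is 138.

138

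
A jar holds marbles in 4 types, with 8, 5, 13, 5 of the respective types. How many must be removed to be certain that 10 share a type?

In the worst case you take as many as possible of each type without reaching 10: 8 + 5 + 9 + 5 = 27.
The next one must give 10 of some type, so 27 + 1 = 28.

28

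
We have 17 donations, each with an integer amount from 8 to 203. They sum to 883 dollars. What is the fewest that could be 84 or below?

Let j be the number exceeding 84. Then the total is ≥ 85·j + 8·(17 − j) = 136 + 77j.
So 77j ≤ 747 and j ≤ 9; hence at least 17 − 9 = 8 are ≤ 84.
Exactly 8 works: 8 values at 8 and 9 at 85 total 829; raise one of the low values by 54 (still ≤ 84) to hit 883.

8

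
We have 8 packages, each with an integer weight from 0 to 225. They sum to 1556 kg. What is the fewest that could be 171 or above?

Suppose at most 8 − j of them reach 171; then j values are ≤ 170 and the rest ≤ 225.
The total is then ≤ 170·j + 225·(8 − j) = 1800 − 55j. For this to be ≥ 1556 we need j ≤ 4, so at least 8 − 4 = 4 must reach 171.
Exactly 4 works: 4 values at 225 and 4 at 170 total 1580; lower one of the high values by 24 (still ≥ 171) to hit 1556.

4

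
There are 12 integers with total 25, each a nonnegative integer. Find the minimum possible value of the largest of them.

3

The 12 values sum to 25, so their maximum is at least ⌈25/12⌉ = 3.
Equality holds with 1 value of 3 and 11 values of 2.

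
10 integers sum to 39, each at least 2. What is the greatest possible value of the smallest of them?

3

The 10 values sum to 39, so their minimum is at most ⌊39/10⌋ = 3.
Achievable: 1 of them at 3 and 9 at 4 total 39.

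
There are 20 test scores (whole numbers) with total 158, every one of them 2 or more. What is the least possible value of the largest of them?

8

If every one of the 20 were at most 7, the total would be at most 20 × 7 = 140 < 158.
Achievable: 18 of them at 8 and 2 at 7 total 158.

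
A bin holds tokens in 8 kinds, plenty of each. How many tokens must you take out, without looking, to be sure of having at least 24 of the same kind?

You could draw 23 of every kind without reaching 24 of any — 184 in all.
One more forces 24 of some kind, so 184 + 1 = 185.

185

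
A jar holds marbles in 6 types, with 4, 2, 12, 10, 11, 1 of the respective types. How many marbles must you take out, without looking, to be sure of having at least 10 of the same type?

In the worst case you take as many as possible of each type without reaching 10: 4 + 2 + 9 + 9 + 9 + 1 = 34.
The next one must give 10 of some type, so 34 + 1 = 35.

35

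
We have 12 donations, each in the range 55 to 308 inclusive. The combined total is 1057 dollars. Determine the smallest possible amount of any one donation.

Minimizing one value means maximizing the remaining 11.
The other 11 can take up 11 × 308 = 3388 ≥ 1057 − 55, so one donation can sit at its floor of 55.
Achievable: one at 55 and the other 11 totalling 1002, which fits since 11 × 55 ≤ 1002 ≤ 11 × 308.

55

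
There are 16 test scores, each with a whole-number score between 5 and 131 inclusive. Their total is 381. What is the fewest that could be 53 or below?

10

Let j be the number exceeding 53. Then the total is ≥ 54·j + 5·(16 − j) = 80 + 49j.
So 49j ≤ 301 and j ≤ 6; hence at least 16 − 6 = 10 are ≤ 53.
Exactly 10 works: 10 values at 5 and 6 at 54 total 374; raise one of the low values by 7 (still ≤ 53) to hit 381.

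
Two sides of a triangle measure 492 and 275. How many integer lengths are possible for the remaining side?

549

The triangle inequality gives |492 − 275| < c < 492 + 275, i.e. 217 < c < 767.
So c can be any integer from 218 to 766: 549 values.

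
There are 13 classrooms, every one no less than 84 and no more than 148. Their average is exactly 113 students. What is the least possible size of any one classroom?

84

To make one classroom as small as possible, make the other 12 as large as possible.
The total is 13 × 113 = 1469.
The other 12 can take up 12 × 148 = 1776 ≥ 1469 − 84, so one classroom can sit at its floor of 84.
Achievable: one at 84 and the other 12 totalling 1385, which fits since 12 × 84 ≤ 1385 ≤ 12 × 148.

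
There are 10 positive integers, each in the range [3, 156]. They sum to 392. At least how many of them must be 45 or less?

2

Let j be the number exceeding 45. Then the total is ≥ 46·j + 3·(10 − j) = 30 + 43j.
So 43j ≤ 362 and j ≤ 8; hence at least 10 − 8 = 2 are ≤ 45.
Exactly 2 works: 2 values at 3 and 8 at 46 total 374; raise one of the low values by 18 (still ≤ 45) to hit 392.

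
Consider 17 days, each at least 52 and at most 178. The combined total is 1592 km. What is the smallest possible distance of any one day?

52

Minimizing one value means maximizing the remaining 16.
The other 16 can take up 16 × 178 = 2848 ≥ 1592 − 52, so one day can sit at its floor of 52.
Achievable: one at 52 and the other 16 totalling 1540, which fits since 16 × 52 ≤ 1540 ≤ 16 × 178.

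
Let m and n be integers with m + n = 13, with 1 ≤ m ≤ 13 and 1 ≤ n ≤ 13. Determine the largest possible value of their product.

42

With m + n fixed, mn peaks when the two are closest together.
Taking m = 6 and n = 7 (both in [1, 13]) gives mn = 42.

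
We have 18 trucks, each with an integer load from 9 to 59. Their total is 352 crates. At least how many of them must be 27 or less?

Let j be the number exceeding 27. Then the total is ≥ 28·j + 9·(18 − j) = 162 + 19j.
So 19j ≤ 190 and j ≤ 10; hence at least 18 − 10 = 8 are ≤ 27.
Exactly 8 works: 8 values at 9 and 10 at 28 total 352.

8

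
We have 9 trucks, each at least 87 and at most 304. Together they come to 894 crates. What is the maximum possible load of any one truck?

Maximizing one value means minimizing the remaining 8.
The other 8 contribute at least 8 × 87 = 696, leaving at most 894 − 696 = 198.
Since 198 ≤ 304, this is achievable: one at 198 and 8 at 87.

198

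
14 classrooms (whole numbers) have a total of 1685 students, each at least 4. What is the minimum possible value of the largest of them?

The 14 values sum to 1685, so their maximum is at least ⌈1685/14⌉ = 121.
Achievable: 5 of them at 121 and 9 at 120 total 1685.

121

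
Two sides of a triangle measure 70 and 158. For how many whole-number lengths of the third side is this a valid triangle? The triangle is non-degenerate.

The triangle inequality gives |70 − 158| < c < 70 + 158, i.e. 88 < c < 228.
So c can be any integer from 89 to 227: 139 values.

139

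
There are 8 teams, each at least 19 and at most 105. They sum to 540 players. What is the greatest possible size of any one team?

Maximizing one value means minimizing the remaining 7.
The other 7 contribute at least 7 × 19 = 133, leaving at most 540 − 133 = 407.
But each team is capped at 105, so the maximum is 105.
Achievable: one at 105 and the other 7 totalling 435, which fits since 7 × 19 ≤ 435 ≤ 7 × 105.

105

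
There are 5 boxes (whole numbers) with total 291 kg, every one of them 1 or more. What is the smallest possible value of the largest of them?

59

The 5 values sum to 291, so their maximum is at least ⌈291/5⌉ = 59.
Taking 4 copies of 58 and 1 copy of 59 gives exactly 291, so 59 is attained.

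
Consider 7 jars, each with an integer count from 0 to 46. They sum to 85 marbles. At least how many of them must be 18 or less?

3

Let j be the number exceeding 18. Then the total is ≥ 19·j + 0·(7 − j) = 0 + 19j.
So 19j ≤ 85 and j ≤ 4; hence at least 7 − 4 = 3 are ≤ 18.
Exactly 3 works: 3 values at 0 and 4 at 19 total 76; raise one of the low values by 9 (still ≤ 18) to hit 85.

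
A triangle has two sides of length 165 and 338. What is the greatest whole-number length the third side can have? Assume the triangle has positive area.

502

The third side must be less than 165 + 338 = 503.
The largest integer below 503 is 502.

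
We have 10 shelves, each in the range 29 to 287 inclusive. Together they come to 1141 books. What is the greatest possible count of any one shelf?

Maximizing one value means minimizing the remaining 9.
The other 9 contribute at least 9 × 29 = 261, leaving at most 1141 − 261 = 880.
But each shelf is capped at 287, so the maximum is 287.
Achievable: one at 287 and the other 9 totalling 854, which fits since 9 × 29 ≤ 854 ≤ 9 × 287.

287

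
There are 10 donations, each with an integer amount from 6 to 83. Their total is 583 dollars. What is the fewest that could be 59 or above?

1

Each value short of 59 is at most 58, costing at least 83 − 58 = 25 against the maximum total of 830.
We can afford to lose at most 830 − 583 = 247, so at most ⌊247/25⌋ = 9 fall short, and at least 1 are ≥ 59.
Exactly 1 works: 1 value at 83 and 9 at 58 total 605; lower one of the high values by 22 (still ≥ 59) to hit 583.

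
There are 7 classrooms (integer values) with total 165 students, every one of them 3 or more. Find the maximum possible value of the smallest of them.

The average is 165/7 < 24, so some value is ≤ 23.
Taking 3 copies of 23 and 4 copies of 24 gives exactly 165, so 23 is attained.

23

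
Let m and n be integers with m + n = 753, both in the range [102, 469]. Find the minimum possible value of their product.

mn = m(753 − m) is concave in m, so over [284, 469] it is minimized at an endpoint.
The extreme feasible split is m = 284, n = 469, giving mn = 133196.

133196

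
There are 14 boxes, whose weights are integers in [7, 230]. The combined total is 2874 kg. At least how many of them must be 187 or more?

7

Suppose at most 14 − j of them reach 187; then j values are ≤ 186 and the rest ≤ 230.
The total is then ≤ 186·j + 230·(14 − j) = 3220 − 44j. For this to be ≥ 2874 we need j ≤ 7, so at least 14 − 7 = 7 must reach 187.
Exactly 7 works: 7 values at 230 and 7 at 186 total 2912; lower one of the high values by 38 (still ≥ 187) to hit 2874.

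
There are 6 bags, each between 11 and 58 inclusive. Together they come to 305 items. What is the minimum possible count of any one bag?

15

Minimizing one value means maximizing the remaining 5.
The other 5 contribute at most 5 × 58 = 290, leaving at least 305 − 290 = 15.
Since 15 ≥ 11, this is achievable: one at 15 and 5 at 58.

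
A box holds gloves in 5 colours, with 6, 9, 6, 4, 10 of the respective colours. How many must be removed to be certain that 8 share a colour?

In the worst case you take as many as possible of each colour without reaching 8: 6 + 7 + 6 + 4 + 7 = 30.
The next one must give 8 of some colour, so 30 + 1 = 31.

31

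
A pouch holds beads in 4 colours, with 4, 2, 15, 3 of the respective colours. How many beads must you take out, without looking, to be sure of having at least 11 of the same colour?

In the worst case you take as many as possible of each colour without reaching 11: 4 + 2 + 10 + 3 = 19.
The next one must give 11 of some colour, so 19 + 1 = 20.

20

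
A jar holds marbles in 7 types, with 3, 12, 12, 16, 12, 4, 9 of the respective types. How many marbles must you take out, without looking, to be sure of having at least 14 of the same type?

In the worst case you take as many as possible of each type without reaching 14: 3 + 12 + 12 + 13 + 12 + 4 + 9 = 65.
The next one must give 14 of some type, so 65 + 1 = 66.

66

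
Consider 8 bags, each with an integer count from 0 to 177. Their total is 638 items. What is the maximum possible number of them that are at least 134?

With k values at 134 or above and the rest at least 0, the sum is at least 0 + 134k.
Since the sum is 638, we need 134k ≤ 638, i.e. k ≤ 4.
k = 4 is achieved by 4 values at 134 and 4 at 0, total 536; add 102 to one value (staying below 134) to reach 638.

4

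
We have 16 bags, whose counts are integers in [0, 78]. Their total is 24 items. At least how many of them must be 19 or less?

15

Let j be the number exceeding 19. Then the total is ≥ 20·j + 0·(16 − j) = 0 + 20j.
So 20j ≤ 24 and j ≤ 1; hence at least 16 − 1 = 15 are ≤ 19.
Exactly 15 works: 15 values at 0 and 1 at 20 total 20; raise one of the low values by 4 (still ≤ 19) to hit 24.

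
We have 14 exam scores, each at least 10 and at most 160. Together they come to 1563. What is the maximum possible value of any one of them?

160

To make one score as large as possible, make the other 13 as small as possible.
The other 13 contribute at least 13 × 10 = 130, leaving at most 1563 − 130 = 1433.
But each score is capped at 160, so the maximum is 160.
Achievable: one at 160 and the other 13 totalling 1403, which fits since 13 × 10 ≤ 1403 ≤ 13 × 160.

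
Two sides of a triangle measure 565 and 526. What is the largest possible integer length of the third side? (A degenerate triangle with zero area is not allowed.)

The third side must be less than 565 + 526 = 1091.
The largest integer below 1091 is 1090.

1090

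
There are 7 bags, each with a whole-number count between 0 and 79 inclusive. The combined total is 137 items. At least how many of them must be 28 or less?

3

If only k of them are at most 28, the other 7 − k are at least 29, so the total is at least (7 − k)·29 + k·0.
This is ≤ 137, so (7 − k)·29 + 0k ≤ 137, which gives k ≥ 3.
Exactly 3 works: 3 values at 0 and 4 at 29 total 116; raise one of the low values by 21 (still ≤ 28) to hit 137.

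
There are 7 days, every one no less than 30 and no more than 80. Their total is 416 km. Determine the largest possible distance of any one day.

80

Maximizing one value means minimizing the remaining 6.
The other 6 contribute at least 6 × 30 = 180, leaving at most 416 − 180 = 236.
But each day is capped at 80, so the maximum is 80.
Achievable: one at 80 and the other 6 totalling 336, which fits since 6 × 30 ≤ 336 ≤ 6 × 80.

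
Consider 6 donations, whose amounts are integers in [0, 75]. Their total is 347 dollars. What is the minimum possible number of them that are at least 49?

If only k of them are at least 49, the other 6 − k are at most 48, so the total is at most k·75 + (6 − k)·48.
This must reach 347, so k·75 + (6 − k)·48 ≥ 347, giving k ≥ 3.
Exactly 3 works: 3 values at 75 and 3 at 48 total 369; lower one of the high values by 22 (still ≥ 49) to hit 347.

3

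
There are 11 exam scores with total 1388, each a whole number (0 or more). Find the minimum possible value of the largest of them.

127

Some value must be at least ⌈1388/11⌉ = 127, since 11 × 126 = 1386 < 1388.
Achievable: 2 of them at 127 and 9 at 126 total 1388.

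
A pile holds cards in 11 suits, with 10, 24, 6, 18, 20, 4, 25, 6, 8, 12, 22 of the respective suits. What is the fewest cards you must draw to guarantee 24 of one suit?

153

In the worst case you take as many as possible of each suit without reaching 24: 10 + 23 + 6 + 18 + 20 + 4 + 23 + 6 + 8 + 12 + 22 = 152.
The next one must give 24 of some suit, so 152 + 1 = 153.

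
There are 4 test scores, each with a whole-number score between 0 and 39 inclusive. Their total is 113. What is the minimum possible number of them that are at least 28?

1

If only k of them are at least 28, the other 4 − k are at most 27, so the total is at most k·39 + (4 − k)·27.
This must reach 113, so k·39 + (4 − k)·27 ≥ 113, giving k ≥ 1.
Exactly 1 works: 1 value at 39 and 3 at 27 total 120; lower one of the high values by 7 (still ≥ 28) to hit 113.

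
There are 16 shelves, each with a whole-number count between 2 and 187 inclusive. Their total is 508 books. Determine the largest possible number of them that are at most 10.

14

Suppose k of them are at most 10. Those contribute at most 10 each and the rest at most 187 each.
So the total is at most 10k + 187(16 − k) = 2992 − 177k. This must still be ≥ 508, so k ≤ 14.
k = 14 is achieved by 14 values at 10 and 2 at 187, total 514; lower one of the 187's by 6 (still > 10) to reach 508.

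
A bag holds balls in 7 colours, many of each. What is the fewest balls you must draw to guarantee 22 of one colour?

148

You could draw 21 of every colour without reaching 22 of any — 147 in all.
One more forces 22 of some colour, so 147 + 1 = 148.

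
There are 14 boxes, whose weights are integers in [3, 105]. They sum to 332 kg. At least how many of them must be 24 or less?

Let j be the number exceeding 24. Then the total is ≥ 25·j + 3·(14 − j) = 42 + 22j.
So 22j ≤ 290 and j ≤ 13; hence at least 14 − 13 = 1 are ≤ 24.
Exactly 1 works: 1 value at 3 and 13 at 25 total 328; raise one of the low values by 4 (still ≤ 24) to hit 332.

1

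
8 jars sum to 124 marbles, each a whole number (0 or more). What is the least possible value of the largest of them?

The average is 124/8 > 15, so not all 8 can be 15 or less; the largest is ≥ 16.
Achievable: 4 of them at 16 and 4 at 15 total 124.

16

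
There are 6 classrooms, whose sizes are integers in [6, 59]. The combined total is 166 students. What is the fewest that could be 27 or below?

1

If only k of them are at most 27, the other 6 − k are at least 28, so the total is at least (6 − k)·28 + k·6.
This is ≤ 166, so (6 − k)·28 + 6k ≤ 166, which gives k ≥ 1.
Exactly 1 works: 1 value at 6 and 5 at 28 total 146; raise one of the low values by 20 (still ≤ 27) to hit 166.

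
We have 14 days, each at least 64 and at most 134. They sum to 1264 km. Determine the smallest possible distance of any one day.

64

To make one day as small as possible, make the other 13 as large as possible.
The other 13 can take up 13 × 134 = 1742 ≥ 1264 − 64, so one day can sit at its floor of 64.
Achievable: one at 64 and the other 13 totalling 1200, which fits since 13 × 64 ≤ 1200 ≤ 13 × 134.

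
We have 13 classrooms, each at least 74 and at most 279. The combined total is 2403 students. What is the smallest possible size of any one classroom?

To make one classroom as small as possible, make the other 12 as large as possible.
The other 12 can take up 12 × 279 = 3348 ≥ 2403 − 74, so one classroom can sit at its floor of 74.
Achievable: one at 74 and the other 12 totalling 2329, which fits since 12 × 74 ≤ 2329 ≤ 12 × 279.

74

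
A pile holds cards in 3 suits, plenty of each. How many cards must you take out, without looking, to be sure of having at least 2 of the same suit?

4

You could draw 1 of every suit without reaching 2 of any — 3 in all.
One more forces 2 of some suit, so 3 + 1 = 4.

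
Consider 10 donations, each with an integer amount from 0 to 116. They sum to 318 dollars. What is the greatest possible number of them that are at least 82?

If k of the values are ≥ 82, the total is ≥ 82k + 0(10 − k).
Setting 82k + 0(10 − k) ≤ 318 gives 82k ≤ 318, so k ≤ 3.
k = 3 is achieved by 3 values at 82 and 7 at 0, total 246; add 72 to one value (staying below 82) to reach 318.

3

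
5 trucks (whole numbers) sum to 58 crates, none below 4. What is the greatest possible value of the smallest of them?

The average is 58/5 < 12, so some value is ≤ 11.
Taking 2 copies of 11 and 3 copies of 12 gives exactly 58, so 11 is attained.

11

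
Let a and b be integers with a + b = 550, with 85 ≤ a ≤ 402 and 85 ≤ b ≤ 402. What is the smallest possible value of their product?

59496

For a fixed sum, ab is smallest when a and b are as far apart as possible.
The extreme feasible split is a = 148, b = 402, giving ab = 59496.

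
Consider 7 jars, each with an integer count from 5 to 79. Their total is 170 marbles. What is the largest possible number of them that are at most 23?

6

Suppose k of them are at most 23. Those contribute at most 23 each and the rest at most 79 each.
So the total is at most 23k + 79(7 − k) = 553 − 56k. This must still be ≥ 170, so k ≤ 6.
k = 6 is achieved by 6 values at 23 and 1 at 79, total 217; lower one of the 79's by 47 (still > 23) to reach 170.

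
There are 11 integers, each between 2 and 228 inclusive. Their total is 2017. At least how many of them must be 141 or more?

6

If only k of them are at least 141, the other 11 − k are at most 140, so the total is at most k·228 + (11 − k)·140.
This must reach 2017, so k·228 + (11 − k)·140 ≥ 2017, giving k ≥ 6.
Exactly 6 works: 6 values at 228 and 5 at 140 total 2068; lower one of the high values by 51 (still ≥ 141) to hit 2017.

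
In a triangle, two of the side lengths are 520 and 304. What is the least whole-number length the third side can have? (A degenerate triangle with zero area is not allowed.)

The third side must exceed |520 − 304| = 216.
The smallest integer above 216 is 217.

217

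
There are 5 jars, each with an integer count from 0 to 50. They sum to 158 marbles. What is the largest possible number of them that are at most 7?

Each value at 7 or below falls at least 50 − 7 = 43 short of the ceiling 50.
The ceiling total is 5 × 50 = 250, and we need 158, so at most ⌊(250 − 158)/43⌋ = 2 can be that low.
k = 2 is achieved by 2 values at 7 and 3 at 50, total 164; lower one of the 50's by 6 (still > 7) to reach 158.

2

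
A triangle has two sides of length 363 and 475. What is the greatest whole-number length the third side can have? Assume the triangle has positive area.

The third side must be less than 363 + 475 = 838.
The largest integer below 838 is 837.

837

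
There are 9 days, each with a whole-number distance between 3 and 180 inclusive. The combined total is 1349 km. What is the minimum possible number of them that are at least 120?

5

Suppose at most 9 − j of them reach 120; then j values are ≤ 119 and the rest ≤ 180.
The total is then ≤ 119·j + 180·(9 − j) = 1620 − 61j. For this to be ≥ 1349 we need j ≤ 4, so at least 9 − 4 = 5 must reach 120.
Exactly 5 works: 5 values at 180 and 4 at 119 total 1376; lower one of the high values by 27 (still ≥ 120) to hit 1349.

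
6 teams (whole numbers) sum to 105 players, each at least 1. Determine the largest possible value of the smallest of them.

17

The average is 105/6 < 18, so some value is ≤ 17.
Taking 3 copies of 17 and 3 copies of 18 gives exactly 105, so 17 is attained.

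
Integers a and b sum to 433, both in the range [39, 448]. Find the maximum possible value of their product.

46872

For a fixed sum, the product ab is largest when a and b are as close as possible.
Taking a = 216 and b = 217 (both in [39, 448]) gives ab = 46872.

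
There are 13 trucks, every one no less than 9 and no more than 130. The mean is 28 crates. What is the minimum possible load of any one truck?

Minimizing one value means maximizing the remaining 12.
The total is 13 × 28 = 364.
The other 12 can take up 12 × 130 = 1560 ≥ 364 − 9, so one truck can sit at its floor of 9.
Achievable: one at 9 and the other 12 totalling 355, which fits since 12 × 9 ≤ 355 ≤ 12 × 130.

9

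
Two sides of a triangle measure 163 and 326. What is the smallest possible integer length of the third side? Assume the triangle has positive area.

164

The third side must exceed |163 − 326| = 163.
The smallest integer above 163 is 164.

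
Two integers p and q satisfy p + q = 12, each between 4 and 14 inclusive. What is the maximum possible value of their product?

36

With p + q fixed, pq peaks when the two are closest together.
Taking p = 6 and q = 6 (both in [4, 14]) gives pq = 36.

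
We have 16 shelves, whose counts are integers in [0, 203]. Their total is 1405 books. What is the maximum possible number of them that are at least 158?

8

With k values at 158 or above and the rest at least 0, the sum is at least 0 + 158k.
Since the sum is 1405, we need 158k ≤ 1405, i.e. k ≤ 8.
k = 8 is achieved by 8 values at 158 and 8 at 0, total 1264; add 141 to one value (staying below 158) to reach 1405.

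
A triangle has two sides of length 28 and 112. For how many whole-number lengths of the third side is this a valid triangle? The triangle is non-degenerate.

The triangle inequality gives |28 − 112| < c < 28 + 112, i.e. 84 < c < 140.
So c can be any integer from 85 to 139: 55 values.

55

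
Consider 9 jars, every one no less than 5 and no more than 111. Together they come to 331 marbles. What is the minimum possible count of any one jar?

To make one jar as small as possible, make the other 8 as large as possible.
The other 8 can take up 8 × 111 = 888 ≥ 331 − 5, so one jar can sit at its floor of 5.
Achievable: one at 5 and the other 8 totalling 326, which fits since 8 × 5 ≤ 326 ≤ 8 × 111.

5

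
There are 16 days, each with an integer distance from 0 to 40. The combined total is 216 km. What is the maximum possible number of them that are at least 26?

8

Suppose k of them are at least 26. Those contribute at least 26 each and the other 16 − k at least 0 each.
So the total is at least 26k + 0(16 − k) = 0 + 26k. This must be ≤ 216, giving k ≤ 8.
k = 8 is achieved by 8 values at 26 and 8 at 0, total 208; add 8 to one value (staying below 26) to reach 216.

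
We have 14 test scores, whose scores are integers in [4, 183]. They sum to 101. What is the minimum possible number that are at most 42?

13

If only k of them are at most 42, the other 14 − k are at least 43, so the total is at least (14 − k)·43 + k·4.
This is ≤ 101, so (14 − k)·43 + 4k ≤ 101, which gives k ≥ 13.
Exactly 13 works: 13 values at 4 and 1 at 43 total 95; raise one of the low values by 6 (still ≤ 42) to hit 101.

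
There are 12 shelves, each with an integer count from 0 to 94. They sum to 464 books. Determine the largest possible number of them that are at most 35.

11

Each value at 35 or below falls at least 94 − 35 = 59 short of the ceiling 94.
The ceiling total is 12 × 94 = 1128, and we need 464, so at most ⌊(1128 − 464)/59⌋ = 11 can be that low.
k = 11 is achieved by 11 values at 35 and 1 at 94, total 479; lower one of the 94's by 15 (still > 35) to reach 464.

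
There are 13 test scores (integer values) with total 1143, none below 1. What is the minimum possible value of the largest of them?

The average is 1143/13 > 87, so not all 13 can be 87 or less; the largest is ≥ 88.
Achievable: 12 of them at 88 and 1 at 87 total 1143.

88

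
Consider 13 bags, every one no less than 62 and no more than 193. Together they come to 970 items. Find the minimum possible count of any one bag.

62

To make one bag as small as possible, make the other 12 as large as possible.
The other 12 can take up 12 × 193 = 2316 ≥ 970 − 62, so one bag can sit at its floor of 62.
Achievable: one at 62 and the other 12 totalling 908, which fits since 12 × 62 ≤ 908 ≤ 12 × 193.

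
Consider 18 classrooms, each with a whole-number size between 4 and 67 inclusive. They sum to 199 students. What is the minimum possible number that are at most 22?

Each value above 22 is at least 23, contributing at least 23 − 4 = 19 above the floor 4.
The sum exceeds the floor total 72 by 127, so at most ⌊127/19⌋ = 6 exceed 22, and at least 12 are ≤ 22.
Exactly 12 works: 12 values at 4 and 6 at 23 total 186; raise one of the low values by 13 (still ≤ 22) to hit 199.

12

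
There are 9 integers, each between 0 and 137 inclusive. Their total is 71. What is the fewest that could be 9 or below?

Each value above 9 is at least 10, contributing at least 10 − 0 = 10 above the floor 0.
The sum exceeds the floor total 0 by 71, so at most ⌊71/10⌋ = 7 exceed 9, and at least 2 are ≤ 9.
Exactly 2 works: 2 values at 0 and 7 at 10 total 70; raise one of the low values by 1 (still ≤ 9) to hit 71.

2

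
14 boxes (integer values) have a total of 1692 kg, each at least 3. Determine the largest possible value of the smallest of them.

120

If every one of the 14 were at least 121, the total would be at least 14 × 121 = 1694 > 1692.
Achievable: 2 of them at 120 and 12 at 121 total 1692.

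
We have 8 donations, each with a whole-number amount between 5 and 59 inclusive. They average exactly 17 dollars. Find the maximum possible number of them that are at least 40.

2

The total is 8 × 17 = 136.
With k values at 40 or above and the rest at least 5, the sum is at least 40 + 35k.
Since the sum is 136, we need 35k ≤ 96, i.e. k ≤ 2.
k = 2 is achieved by 2 values at 40 and 6 at 5, total 110; add 26 to one value (staying below 40) to reach 136.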